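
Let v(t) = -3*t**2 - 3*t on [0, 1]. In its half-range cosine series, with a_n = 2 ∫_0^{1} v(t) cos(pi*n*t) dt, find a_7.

24/(49*pi**2)

a_7 = 2 ∫_0^{1} (-3*t**2 - 3*t) cos(7*pi*t) dt.
Integrating by parts twice (tabular method), an antiderivative of (-3*t**2 - 3*t) cos(7*pi*t) is -3*t**2*sin(7*pi*t)/(7*pi) - 3*t*sin(7*pi*t)/(7*pi) - 6*t*cos(7*pi*t)/(49*pi**2) + 6*sin(7*pi*t)/(343*pi**3) - 3*cos(7*pi*t)/(49*pi**2); evaluating from 0 to 1: ∫_{0}^{1} (-3*t**2 - 3*t) cos(7*pi*t) dt = (9/(49*pi**2)) - (-3/(49*pi**2)) = 12/(49*pi**2).
Hence a_7 = 2·(12/(49*pi**2)) = 24/(49*pi**2).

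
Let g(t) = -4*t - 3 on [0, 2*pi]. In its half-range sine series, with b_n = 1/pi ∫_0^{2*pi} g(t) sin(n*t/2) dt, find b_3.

-16/3 - 4/pi

b_3 = 1/pi ∫_0^{2*pi} (-4*t - 3) sin(3*t/2) dt.
Integrating by parts (boundary term plus one more integral), an antiderivative of (-4*t - 3) sin(3*t/2) is 8*t*cos(3*t/2)/3 - 16*sin(3*t/2)/9 + 2*cos(3*t/2); evaluating from 0 to 2*pi: ∫_{0}^{2*pi} (-4*t - 3) sin(3*t/2) dt = (-16*pi/3 - 2) - (2) = -16*pi/3 - 4.
Hence b_3 = (1/pi)·(-16*pi/3 - 4) = -16/3 - 4/pi.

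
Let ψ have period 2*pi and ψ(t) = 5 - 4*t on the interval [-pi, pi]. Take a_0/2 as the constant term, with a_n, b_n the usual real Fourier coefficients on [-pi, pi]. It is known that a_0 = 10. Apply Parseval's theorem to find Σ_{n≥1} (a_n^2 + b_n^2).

32*pi**2/3

Parseval: a_0^2/2 + Σ_{n≥1} (a_n^2+b_n^2) = 1/pi ∫_{-pi}^{pi} ψ(t)^2 dt = 50 + 32*pi**2/3.
Subtract a_0^2/2 = 50: Σ (a_n^2+b_n^2) = 32*pi**2/3.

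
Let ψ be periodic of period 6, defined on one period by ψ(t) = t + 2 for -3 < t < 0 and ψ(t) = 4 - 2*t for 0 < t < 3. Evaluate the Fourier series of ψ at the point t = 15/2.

1

t = 15/2 differs from t = 3/2 by 1 full period(s), and the series is 6-periodic.
ψ is continuous at t = 3/2 with value 1, so the series converges to 1 there.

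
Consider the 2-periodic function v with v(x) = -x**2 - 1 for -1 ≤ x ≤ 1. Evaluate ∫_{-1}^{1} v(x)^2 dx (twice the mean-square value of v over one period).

∫_{-1}^{1} v(x)^2 dx = 56/15.

56/15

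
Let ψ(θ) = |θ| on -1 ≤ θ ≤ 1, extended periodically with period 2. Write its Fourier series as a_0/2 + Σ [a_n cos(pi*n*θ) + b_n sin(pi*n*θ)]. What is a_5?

a_5 = ∫_{-1}^{1} ψ(θ) cos(5*pi*θ) dθ.
ψ is even and cos(5*pi*θ) is even, so the integrand is even and a_5 = 2 ∫_0^{1} ψ(θ) cos(5*pi*θ) dθ.
Integrating by parts (boundary term plus one more integral), an antiderivative of (θ) cos(5*pi*θ) is θ*sin(5*pi*θ)/(5*pi) + cos(5*pi*θ)/(25*pi**2); evaluating from 0 to 1: ∫_{0}^{1} (θ) cos(5*pi*θ) dθ = (-1/(25*pi**2)) - (1/(25*pi**2)) = -2/(25*pi**2).
Hence a_5 = 2·(-2/(25*pi**2)) = -4/(25*pi**2).

-4/(25*pi**2)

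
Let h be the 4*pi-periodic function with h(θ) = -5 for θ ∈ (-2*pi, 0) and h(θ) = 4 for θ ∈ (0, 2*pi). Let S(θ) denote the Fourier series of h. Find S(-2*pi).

-1/2

At θ = -2*pi the one-sided limits are h(-2*pi^-) = 4 and h(-2*pi^+) = -5.
By Dirichlet's theorem the series converges to their average, [(4) + (-5)]/2 = -1/2.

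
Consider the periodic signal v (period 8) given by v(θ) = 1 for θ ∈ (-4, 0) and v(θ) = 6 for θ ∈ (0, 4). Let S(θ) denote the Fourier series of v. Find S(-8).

θ = -8 differs from θ = 0 by -1 full period(s), and the series is 8-periodic.
At θ = 0 the one-sided limits are v(0^-) = 1 and v(0^+) = 6.
By Dirichlet's theorem the series converges to their average, [(1) + (6)]/2 = 7/2.

7/2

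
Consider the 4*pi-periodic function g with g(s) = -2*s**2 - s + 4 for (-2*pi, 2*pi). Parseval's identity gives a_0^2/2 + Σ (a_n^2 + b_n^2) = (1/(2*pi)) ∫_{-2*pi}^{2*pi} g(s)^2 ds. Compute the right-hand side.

-40*pi**2 + 32 + 128*pi**4/5

(1/(2*pi)) ∫_{-2*pi}^{2*pi} g(s)^2 ds = (1/(2*pi)) · (-80*pi**3 + 64*pi + 256*pi**5/5) = -40*pi**2 + 32 + 128*pi**4/5.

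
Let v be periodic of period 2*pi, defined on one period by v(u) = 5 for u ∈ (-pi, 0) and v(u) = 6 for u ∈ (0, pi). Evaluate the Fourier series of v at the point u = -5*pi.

u = -5*pi differs from u = -pi by -2 full period(s), and the series is 2*pi-periodic.
At u = -pi the one-sided limits are v(-pi^-) = 6 and v(-pi^+) = 5.
By Dirichlet's theorem the series converges to their average, [(6) + (5)]/2 = 11/2.

11/2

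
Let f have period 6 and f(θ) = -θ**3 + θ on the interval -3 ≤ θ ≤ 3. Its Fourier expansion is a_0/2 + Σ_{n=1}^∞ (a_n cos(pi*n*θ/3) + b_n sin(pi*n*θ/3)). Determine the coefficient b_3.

-16/pi + 12/pi**3

b_3 = 1/3 ∫_{-3}^{3} f(θ) sin(pi*θ) dθ.
f is odd and sin(pi*θ) is odd, so the integrand is even and b_3 = 2/3 ∫_0^{3} f(θ) sin(pi*θ) dθ.
Integrating by parts three times (tabular method), an antiderivative of (-θ**3 + θ) sin(pi*θ) is θ**3*cos(pi*θ)/pi - 3*θ**2*sin(pi*θ)/pi**2 - θ*cos(pi*θ)/pi - 6*θ*cos(pi*θ)/pi**3 + 6*sin(pi*θ)/pi**4 + sin(pi*θ)/pi**2; evaluating from 0 to 3: ∫_{0}^{3} (-θ**3 + θ) sin(pi*θ) dθ = (-24/pi + 18/pi**3) - (0) = -24/pi + 18/pi**3.
Hence b_3 = (2/3)·(-24/pi + 18/pi**3) = -16/pi + 12/pi**3.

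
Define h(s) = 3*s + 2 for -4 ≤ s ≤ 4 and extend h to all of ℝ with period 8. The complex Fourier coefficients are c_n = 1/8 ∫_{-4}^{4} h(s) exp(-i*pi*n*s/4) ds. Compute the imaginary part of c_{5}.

Since h is real-valued, Im(c_{5}) = -1/8 ∫_{-4}^{4} h(s) sin(5*pi*s/4) ds = -b_{5}/2.
Integrating by parts (boundary term plus one more integral), an antiderivative of (3*s + 2) sin(5*pi*s/4) is -12*s*cos(5*pi*s/4)/(5*pi) + 48*sin(5*pi*s/4)/(25*pi**2) - 8*cos(5*pi*s/4)/(5*pi); evaluating from -4 to 4: ∫_{-4}^{4} (3*s + 2) sin(5*pi*s/4) ds = (56/(5*pi)) - (-8/pi) = 96/(5*pi).
Hence Im(c_{5}) = (-1/8)·(96/(5*pi)) = -12/(5*pi).

-12/(5*pi)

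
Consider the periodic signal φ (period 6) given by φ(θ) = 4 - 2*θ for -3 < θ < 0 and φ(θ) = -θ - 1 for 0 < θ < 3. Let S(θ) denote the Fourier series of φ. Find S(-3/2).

7

φ is continuous at θ = -3/2 with value 7, so the series converges to 7 there.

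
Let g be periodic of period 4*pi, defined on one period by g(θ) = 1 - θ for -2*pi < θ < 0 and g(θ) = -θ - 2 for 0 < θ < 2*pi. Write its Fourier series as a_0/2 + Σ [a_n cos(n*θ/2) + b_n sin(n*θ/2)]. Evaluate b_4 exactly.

1

b_4 = (1/(2*pi)) ∫_{-2*pi}^{2*pi} g(θ) sin(2*θ) dθ.
Split the integral at the breakpoints.
Integrating by parts (boundary term plus one more integral), an antiderivative of (1 - θ) sin(2*θ) is θ*cos(2*θ)/2 - sin(2*θ)/4 - cos(2*θ)/2; evaluating from -2*pi to 0: ∫_{-2*pi}^{0} (1 - θ) sin(2*θ) dθ = (-1/2) - (-pi - 1/2) = pi.
Integrating by parts (boundary term plus one more integral), an antiderivative of (-θ - 2) sin(2*θ) is θ*cos(2*θ)/2 - sin(2*θ)/4 + cos(2*θ); evaluating from 0 to 2*pi: ∫_{0}^{2*pi} (-θ - 2) sin(2*θ) dθ = (1 + pi) - (1) = pi.
Summing the pieces and multiplying by (1/(2*pi)) gives b_4 = 1.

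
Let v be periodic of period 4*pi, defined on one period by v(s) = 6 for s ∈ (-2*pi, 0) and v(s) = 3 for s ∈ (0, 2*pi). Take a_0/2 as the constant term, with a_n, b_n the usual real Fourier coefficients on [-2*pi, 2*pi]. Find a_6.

0

a_6 = (1/(2*pi)) ∫_{-2*pi}^{2*pi} v(s) cos(3*s) ds.
Split the integral at the breakpoints.
Directly, an antiderivative of (6) cos(3*s) is 2*sin(3*s); evaluating from -2*pi to 0: ∫_{-2*pi}^{0} (6) cos(3*s) ds = (0) - (0) = 0.
Directly, an antiderivative of (3) cos(3*s) is sin(3*s); evaluating from 0 to 2*pi: ∫_{0}^{2*pi} (3) cos(3*s) ds = (0) - (0) = 0.
Summing the pieces and multiplying by (1/(2*pi)) gives a_6 = 0.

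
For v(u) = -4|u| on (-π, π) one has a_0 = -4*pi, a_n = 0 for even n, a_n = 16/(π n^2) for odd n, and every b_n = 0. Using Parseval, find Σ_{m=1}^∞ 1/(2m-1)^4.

pi**4/96

Parseval: a_0^2/2 + Σ a_n^2 = (1/π) ∫_{-π}^{π} v(u)^2 du = 32*pi**2/3.
Subtract a_0^2/2 = 8*pi**2: Σ a_n^2 = 8*pi**2/3.
Only odd n contribute, with a_n^2 = 256/(π^2 n^4), so Σ_{m≥1} 1/(2m-1)^4 = π^2·(8*pi**2/3)/256 = pi**4/96.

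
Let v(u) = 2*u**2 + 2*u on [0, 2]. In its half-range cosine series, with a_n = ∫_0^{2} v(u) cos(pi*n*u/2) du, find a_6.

8/(9*pi**2)

a_6 = ∫_0^{2} (2*u**2 + 2*u) cos(3*pi*u) du.
Integrating by parts twice (tabular method), an antiderivative of (2*u**2 + 2*u) cos(3*pi*u) is 2*u**2*sin(3*pi*u)/(3*pi) + 2*u*sin(3*pi*u)/(3*pi) + 4*u*cos(3*pi*u)/(9*pi**2) - 4*sin(3*pi*u)/(27*pi**3) + 2*cos(3*pi*u)/(9*pi**2); evaluating from 0 to 2: ∫_{0}^{2} (2*u**2 + 2*u) cos(3*pi*u) du = (10/(9*pi**2)) - (2/(9*pi**2)) = 8/(9*pi**2).
Hence a_6 = 8/(9*pi**2).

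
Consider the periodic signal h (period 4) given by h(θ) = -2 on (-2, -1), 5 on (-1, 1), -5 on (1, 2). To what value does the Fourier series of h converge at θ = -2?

At θ = -2 the one-sided limits are h(-2^-) = -5 and h(-2^+) = -2.
By Dirichlet's theorem the series converges to their average, [(-5) + (-2)]/2 = -7/2.

-7/2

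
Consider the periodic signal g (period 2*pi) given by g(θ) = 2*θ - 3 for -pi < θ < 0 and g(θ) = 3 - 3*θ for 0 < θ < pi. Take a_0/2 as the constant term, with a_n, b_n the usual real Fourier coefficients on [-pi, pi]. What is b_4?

b_4 = 1/pi ∫_{-pi}^{pi} g(θ) sin(4*θ) dθ.
Split the integral at the breakpoints.
Integrating by parts (boundary term plus one more integral), an antiderivative of (2*θ - 3) sin(4*θ) is -θ*cos(4*θ)/2 + sin(4*θ)/8 + 3*cos(4*θ)/4; evaluating from -pi to 0: ∫_{-pi}^{0} (2*θ - 3) sin(4*θ) dθ = (3/4) - (3/4 + pi/2) = -pi/2.
Integrating by parts (boundary term plus one more integral), an antiderivative of (3 - 3*θ) sin(4*θ) is 3*θ*cos(4*θ)/4 - 3*sin(4*θ)/16 - 3*cos(4*θ)/4; evaluating from 0 to pi: ∫_{0}^{pi} (3 - 3*θ) sin(4*θ) dθ = (-3/4 + 3*pi/4) - (-3/4) = 3*pi/4.
Summing the pieces and multiplying by (1/pi) gives b_4 = 1/4.

1/4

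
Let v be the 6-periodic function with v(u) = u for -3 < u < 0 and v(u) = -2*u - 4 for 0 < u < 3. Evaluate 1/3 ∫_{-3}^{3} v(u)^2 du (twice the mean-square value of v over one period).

55

1/3 ∫_{-3}^{3} v(u)^2 du = 1/3 · (165) = 55.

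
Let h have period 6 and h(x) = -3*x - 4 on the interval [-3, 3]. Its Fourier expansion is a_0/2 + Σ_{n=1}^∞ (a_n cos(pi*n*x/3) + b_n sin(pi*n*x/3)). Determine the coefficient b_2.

9/pi

b_2 = 1/3 ∫_{-3}^{3} h(x) sin(2*pi*x/3) dx.
Integrating by parts (boundary term plus one more integral), an antiderivative of (-3*x - 4) sin(2*pi*x/3) is 9*x*cos(2*pi*x/3)/(2*pi) - 27*sin(2*pi*x/3)/(4*pi**2) + 6*cos(2*pi*x/3)/pi; evaluating from -3 to 3: ∫_{-3}^{3} (-3*x - 4) sin(2*pi*x/3) dx = (39/(2*pi)) - (-15/(2*pi)) = 27/pi.
Hence b_2 = (1/3)·(27/pi) = 9/pi.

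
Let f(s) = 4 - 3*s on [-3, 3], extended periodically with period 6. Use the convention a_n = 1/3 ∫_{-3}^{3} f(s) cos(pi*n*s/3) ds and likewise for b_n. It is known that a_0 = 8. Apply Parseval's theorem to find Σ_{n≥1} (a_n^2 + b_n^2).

54

Parseval: a_0^2/2 + Σ_{n≥1} (a_n^2+b_n^2) = 1/3 ∫_{-3}^{3} f(s)^2 ds = 86.
Subtract a_0^2/2 = 32: Σ (a_n^2+b_n^2) = 54.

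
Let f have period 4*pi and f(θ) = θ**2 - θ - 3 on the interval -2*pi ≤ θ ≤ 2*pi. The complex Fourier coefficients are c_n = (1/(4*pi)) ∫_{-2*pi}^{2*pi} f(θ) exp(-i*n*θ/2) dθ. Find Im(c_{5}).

Since f is real-valued, Im(c_{5}) = -(1/(4*pi)) ∫_{-2*pi}^{2*pi} f(θ) sin(5*θ/2) dθ = -b_{5}/2.
Integrating by parts twice (tabular method), an antiderivative of (θ**2 - θ - 3) sin(5*θ/2) is -2*θ**2*cos(5*θ/2)/5 + 8*θ*sin(5*θ/2)/25 + 2*θ*cos(5*θ/2)/5 - 4*sin(5*θ/2)/25 + 166*cos(5*θ/2)/125; evaluating from -2*pi to 2*pi: ∫_{-2*pi}^{2*pi} (θ**2 - θ - 3) sin(5*θ/2) dθ = (-4*pi/5 - 166/125 + 8*pi**2/5) - (-166/125 + 4*pi/5 + 8*pi**2/5) = -8*pi/5.
Hence Im(c_{5}) = (-1/(4*pi))·(-8*pi/5) = 2/5.

2/5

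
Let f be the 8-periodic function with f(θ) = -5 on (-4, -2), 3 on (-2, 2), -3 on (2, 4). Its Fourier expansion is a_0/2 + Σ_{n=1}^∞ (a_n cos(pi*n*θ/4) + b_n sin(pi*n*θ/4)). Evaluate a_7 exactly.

-2/pi

a_7 = 1/4 ∫_{-4}^{4} f(θ) cos(7*pi*θ/4) dθ.
Split the integral at the breakpoints.
Directly, an antiderivative of (-5) cos(7*pi*θ/4) is -20*sin(7*pi*θ/4)/(7*pi); evaluating from -4 to -2: ∫_{-4}^{-2} (-5) cos(7*pi*θ/4) dθ = (-20/(7*pi)) - (0) = -20/(7*pi).
Directly, an antiderivative of (3) cos(7*pi*θ/4) is 12*sin(7*pi*θ/4)/(7*pi); evaluating from -2 to 2: ∫_{-2}^{2} (3) cos(7*pi*θ/4) dθ = (-12/(7*pi)) - (12/(7*pi)) = -24/(7*pi).
Directly, an antiderivative of (-3) cos(7*pi*θ/4) is -12*sin(7*pi*θ/4)/(7*pi); evaluating from 2 to 4: ∫_{2}^{4} (-3) cos(7*pi*θ/4) dθ = (0) - (12/(7*pi)) = -12/(7*pi).
Summing the pieces and multiplying by (1/4) gives a_7 = -2/pi.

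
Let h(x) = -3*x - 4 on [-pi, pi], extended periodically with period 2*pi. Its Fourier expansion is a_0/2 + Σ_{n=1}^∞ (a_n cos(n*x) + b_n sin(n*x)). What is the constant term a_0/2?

a_0 = 1/pi ∫_{-pi}^{pi} h(x) dx = 1/pi · (-8*pi) = -8.
So the constant term a_0/2 = -4.

-4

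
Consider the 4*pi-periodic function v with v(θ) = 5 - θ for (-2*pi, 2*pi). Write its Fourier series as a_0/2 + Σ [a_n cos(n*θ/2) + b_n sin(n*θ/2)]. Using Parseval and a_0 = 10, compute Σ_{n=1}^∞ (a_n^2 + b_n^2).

8*pi**2/3

Parseval: a_0^2/2 + Σ_{n≥1} (a_n^2+b_n^2) = (1/(2*pi)) ∫_{-2*pi}^{2*pi} v(θ)^2 dθ = 8*pi**2/3 + 50.
Subtract a_0^2/2 = 50: Σ (a_n^2+b_n^2) = 8*pi**2/3.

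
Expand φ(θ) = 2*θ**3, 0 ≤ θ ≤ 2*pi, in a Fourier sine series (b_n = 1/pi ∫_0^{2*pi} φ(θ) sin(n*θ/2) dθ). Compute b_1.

-192 + 32*pi**2

b_1 = 1/pi ∫_0^{2*pi} (2*θ**3) sin(θ/2) dθ.
Integrating by parts three times (tabular method), an antiderivative of (2*θ**3) sin(θ/2) is -4*θ**3*cos(θ/2) + 24*θ**2*sin(θ/2) + 96*θ*cos(θ/2) - 192*sin(θ/2); evaluating from 0 to 2*pi: ∫_{0}^{2*pi} (2*θ**3) sin(θ/2) dθ = (32*pi*(-6 + pi**2)) - (0) = 32*pi*(-6 + pi**2).
Hence b_1 = (1/pi)·(32*pi*(-6 + pi**2)) = -192 + 32*pi**2.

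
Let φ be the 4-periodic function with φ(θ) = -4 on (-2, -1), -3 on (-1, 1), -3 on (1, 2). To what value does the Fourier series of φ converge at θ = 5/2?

-4

θ = 5/2 differs from θ = -3/2 by 1 full period(s), and the series is 4-periodic.
φ is continuous at θ = -3/2 with value -4, so the series converges to -4 there.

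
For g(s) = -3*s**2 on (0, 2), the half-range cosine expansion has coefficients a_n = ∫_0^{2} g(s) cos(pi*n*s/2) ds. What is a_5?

48/(25*pi**2)

a_5 = ∫_0^{2} (-3*s**2) cos(5*pi*s/2) ds.
Integrating by parts twice (tabular method), an antiderivative of (-3*s**2) cos(5*pi*s/2) is -6*s**2*sin(5*pi*s/2)/(5*pi) - 24*s*cos(5*pi*s/2)/(25*pi**2) + 48*sin(5*pi*s/2)/(125*pi**3); evaluating from 0 to 2: ∫_{0}^{2} (-3*s**2) cos(5*pi*s/2) ds = (48/(25*pi**2)) - (0) = 48/(25*pi**2).
Hence a_5 = 48/(25*pi**2).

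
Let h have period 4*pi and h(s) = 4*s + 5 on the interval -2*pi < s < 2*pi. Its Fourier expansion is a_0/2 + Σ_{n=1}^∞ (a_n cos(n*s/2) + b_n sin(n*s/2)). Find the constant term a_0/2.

5

a_0 = (1/(2*pi)) ∫_{-2*pi}^{2*pi} h(s) ds = (1/(2*pi)) · (20*pi) = 10.
So the constant term a_0/2 = 5.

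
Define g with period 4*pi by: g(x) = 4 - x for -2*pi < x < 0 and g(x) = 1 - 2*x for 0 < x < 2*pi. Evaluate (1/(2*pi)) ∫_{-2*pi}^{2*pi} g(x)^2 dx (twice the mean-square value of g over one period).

(1/(2*pi)) ∫_{-2*pi}^{2*pi} g(x)^2 dx = (1/(2*pi)) · (2*pi*(12*pi + 51 + 20*pi**2)/3) = 4*pi + 17 + 20*pi**2/3.

4*pi + 17 + 20*pi**2/3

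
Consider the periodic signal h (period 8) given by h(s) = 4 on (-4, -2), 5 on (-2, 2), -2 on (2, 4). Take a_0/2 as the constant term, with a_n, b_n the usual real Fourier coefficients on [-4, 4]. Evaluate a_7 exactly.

a_7 = 1/4 ∫_{-4}^{4} h(s) cos(7*pi*s/4) ds.
Split the integral at the breakpoints.
Directly, an antiderivative of (4) cos(7*pi*s/4) is 16*sin(7*pi*s/4)/(7*pi); evaluating from -4 to -2: ∫_{-4}^{-2} (4) cos(7*pi*s/4) ds = (16/(7*pi)) - (0) = 16/(7*pi).
Directly, an antiderivative of (5) cos(7*pi*s/4) is 20*sin(7*pi*s/4)/(7*pi); evaluating from -2 to 2: ∫_{-2}^{2} (5) cos(7*pi*s/4) ds = (-20/(7*pi)) - (20/(7*pi)) = -40/(7*pi).
Directly, an antiderivative of (-2) cos(7*pi*s/4) is -8*sin(7*pi*s/4)/(7*pi); evaluating from 2 to 4: ∫_{2}^{4} (-2) cos(7*pi*s/4) ds = (0) - (8/(7*pi)) = -8/(7*pi).
Summing the pieces and multiplying by (1/4) gives a_7 = -8/(7*pi).

-8/(7*pi)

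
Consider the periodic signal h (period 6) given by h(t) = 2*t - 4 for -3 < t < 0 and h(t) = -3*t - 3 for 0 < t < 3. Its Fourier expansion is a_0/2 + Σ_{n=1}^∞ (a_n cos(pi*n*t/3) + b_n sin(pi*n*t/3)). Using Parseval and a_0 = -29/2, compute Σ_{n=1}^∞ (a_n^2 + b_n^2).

79/8

Parseval: a_0^2/2 + Σ_{n≥1} (a_n^2+b_n^2) = 1/3 ∫_{-3}^{3} h(t)^2 dt = 115.
Subtract a_0^2/2 = 841/8: Σ (a_n^2+b_n^2) = 79/8.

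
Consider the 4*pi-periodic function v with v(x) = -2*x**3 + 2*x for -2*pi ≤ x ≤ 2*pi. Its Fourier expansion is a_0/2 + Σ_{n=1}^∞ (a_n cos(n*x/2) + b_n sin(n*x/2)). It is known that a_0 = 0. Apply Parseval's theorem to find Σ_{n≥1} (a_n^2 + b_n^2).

32*pi**2*(-168*pi**2 + 35 + 240*pi**4)/105

Parseval: a_0^2/2 + Σ_{n≥1} (a_n^2+b_n^2) = (1/(2*pi)) ∫_{-2*pi}^{2*pi} v(x)^2 dx = 32*pi**2*(-168*pi**2 + 35 + 240*pi**4)/105.
Subtract a_0^2/2 = 0: Σ (a_n^2+b_n^2) = 32*pi**2*(-168*pi**2 + 35 + 240*pi**4)/105.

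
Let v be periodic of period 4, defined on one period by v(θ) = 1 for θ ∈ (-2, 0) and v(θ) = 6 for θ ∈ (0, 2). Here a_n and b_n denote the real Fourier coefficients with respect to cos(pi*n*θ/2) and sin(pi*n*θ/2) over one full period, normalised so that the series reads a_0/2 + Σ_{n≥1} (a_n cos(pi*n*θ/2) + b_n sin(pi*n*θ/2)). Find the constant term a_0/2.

7/2

a_0 = 1/2 ∫_{-2}^{2} v(θ) dθ = 1/2 · (14) = 7.
So the constant term a_0/2 = 7/2.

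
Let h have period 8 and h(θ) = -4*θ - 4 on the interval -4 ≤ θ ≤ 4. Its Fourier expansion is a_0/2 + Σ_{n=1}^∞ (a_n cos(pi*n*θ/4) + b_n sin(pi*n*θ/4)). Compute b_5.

b_5 = 1/4 ∫_{-4}^{4} h(θ) sin(5*pi*θ/4) dθ.
Integrating by parts (boundary term plus one more integral), an antiderivative of (-4*θ - 4) sin(5*pi*θ/4) is 16*θ*cos(5*pi*θ/4)/(5*pi) - 64*sin(5*pi*θ/4)/(25*pi**2) + 16*cos(5*pi*θ/4)/(5*pi); evaluating from -4 to 4: ∫_{-4}^{4} (-4*θ - 4) sin(5*pi*θ/4) dθ = (-16/pi) - (48/(5*pi)) = -128/(5*pi).
Hence b_5 = (1/4)·(-128/(5*pi)) = -32/(5*pi).

-32/(5*pi)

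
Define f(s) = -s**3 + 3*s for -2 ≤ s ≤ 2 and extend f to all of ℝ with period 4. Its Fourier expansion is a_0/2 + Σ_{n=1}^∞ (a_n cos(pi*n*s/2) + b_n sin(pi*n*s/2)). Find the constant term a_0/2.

0

a_0 = 1/2 ∫_{-2}^{2} f(s) ds = 1/2 · (0) = 0.
So the constant term a_0/2 = 0.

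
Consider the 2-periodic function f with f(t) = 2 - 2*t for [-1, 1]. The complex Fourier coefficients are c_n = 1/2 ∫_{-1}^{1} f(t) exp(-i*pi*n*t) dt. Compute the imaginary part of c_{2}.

-1/pi

Since f is real-valued, Im(c_{2}) = -1/2 ∫_{-1}^{1} f(t) sin(2*pi*t) dt = -b_{2}/2.
Integrating by parts (boundary term plus one more integral), an antiderivative of (2 - 2*t) sin(2*pi*t) is t*cos(2*pi*t)/pi - sin(2*pi*t)/(2*pi**2) - cos(2*pi*t)/pi; evaluating from -1 to 1: ∫_{-1}^{1} (2 - 2*t) sin(2*pi*t) dt = (0) - (-2/pi) = 2/pi.
Hence Im(c_{2}) = (-1/2)·(2/pi) = -1/pi.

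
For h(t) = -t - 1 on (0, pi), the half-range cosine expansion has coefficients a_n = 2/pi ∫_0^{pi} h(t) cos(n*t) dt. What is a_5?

4/(25*pi)

a_5 = 2/pi ∫_0^{pi} (-t - 1) cos(5*t) dt.
Integrating by parts (boundary term plus one more integral), an antiderivative of (-t - 1) cos(5*t) is -t*sin(5*t)/5 - sin(5*t)/5 - cos(5*t)/25; evaluating from 0 to pi: ∫_{0}^{pi} (-t - 1) cos(5*t) dt = (1/25) - (-1/25) = 2/25.
Hence a_5 = (2/pi)·(2/25) = 4/(25*pi).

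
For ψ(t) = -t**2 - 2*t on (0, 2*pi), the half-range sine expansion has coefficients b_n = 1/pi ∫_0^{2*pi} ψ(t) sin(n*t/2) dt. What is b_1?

b_1 = 1/pi ∫_0^{2*pi} (-t**2 - 2*t) sin(t/2) dt.
Integrating by parts twice (tabular method), an antiderivative of (-t**2 - 2*t) sin(t/2) is 2*t**2*cos(t/2) - 8*t*sin(t/2) + 4*t*cos(t/2) - 8*sin(t/2) - 16*cos(t/2); evaluating from 0 to 2*pi: ∫_{0}^{2*pi} (-t**2 - 2*t) sin(t/2) dt = (-8*pi**2 - 8*pi + 16) - (-16) = -8*pi**2 - 8*pi + 32.
Hence b_1 = (1/pi)·(-8*pi**2 - 8*pi + 32) = -8*pi - 8 + 32/pi.

-8*pi - 8 + 32/pi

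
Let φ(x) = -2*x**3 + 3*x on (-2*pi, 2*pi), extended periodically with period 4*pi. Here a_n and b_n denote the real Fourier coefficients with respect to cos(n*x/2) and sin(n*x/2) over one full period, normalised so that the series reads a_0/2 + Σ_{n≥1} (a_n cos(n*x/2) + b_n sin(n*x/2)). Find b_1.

b_1 = (1/(2*pi)) ∫_{-2*pi}^{2*pi} φ(x) sin(x/2) dx.
φ is odd and sin(x/2) is odd, so the integrand is even and b_1 = 1/pi ∫_0^{2*pi} φ(x) sin(x/2) dx.
Integrating by parts three times (tabular method), an antiderivative of (-2*x**3 + 3*x) sin(x/2) is 4*x**3*cos(x/2) - 24*x**2*sin(x/2) - 102*x*cos(x/2) + 204*sin(x/2); evaluating from 0 to 2*pi: ∫_{0}^{2*pi} (-2*x**3 + 3*x) sin(x/2) dx = (-32*pi**3 + 204*pi) - (0) = -32*pi**3 + 204*pi.
Hence b_1 = (1/pi)·(-32*pi**3 + 204*pi) = 204 - 32*pi**2.

204 - 32*pi**2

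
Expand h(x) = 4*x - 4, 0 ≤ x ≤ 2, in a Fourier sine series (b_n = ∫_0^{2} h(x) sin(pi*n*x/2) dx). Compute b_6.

-8/(3*pi)

b_6 = ∫_0^{2} (4*x - 4) sin(3*pi*x) dx.
Integrating by parts (boundary term plus one more integral), an antiderivative of (4*x - 4) sin(3*pi*x) is -4*x*cos(3*pi*x)/(3*pi) + 4*sin(3*pi*x)/(9*pi**2) + 4*cos(3*pi*x)/(3*pi); evaluating from 0 to 2: ∫_{0}^{2} (4*x - 4) sin(3*pi*x) dx = (-4/(3*pi)) - (4/(3*pi)) = -8/(3*pi).
Hence b_6 = -8/(3*pi).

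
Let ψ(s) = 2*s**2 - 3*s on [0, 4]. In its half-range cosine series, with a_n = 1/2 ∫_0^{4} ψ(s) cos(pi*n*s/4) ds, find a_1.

-80/pi**2

a_1 = 1/2 ∫_0^{4} (2*s**2 - 3*s) cos(pi*s/4) ds.
Integrating by parts twice (tabular method), an antiderivative of (2*s**2 - 3*s) cos(pi*s/4) is 8*s**2*sin(pi*s/4)/pi - 12*s*sin(pi*s/4)/pi + 64*s*cos(pi*s/4)/pi**2 - 256*sin(pi*s/4)/pi**3 - 48*cos(pi*s/4)/pi**2; evaluating from 0 to 4: ∫_{0}^{4} (2*s**2 - 3*s) cos(pi*s/4) ds = (-208/pi**2) - (-48/pi**2) = -160/pi**2.
Hence a_1 = (1/2)·(-160/pi**2) = -80/pi**2.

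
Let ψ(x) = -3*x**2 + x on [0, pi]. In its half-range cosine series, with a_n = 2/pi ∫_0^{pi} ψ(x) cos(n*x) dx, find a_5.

4*(-1 + 3*pi)/(25*pi)

a_5 = 2/pi ∫_0^{pi} (-3*x**2 + x) cos(5*x) dx.
Integrating by parts twice (tabular method), an antiderivative of (-3*x**2 + x) cos(5*x) is -3*x**2*sin(5*x)/5 + x*sin(5*x)/5 - 6*x*cos(5*x)/25 + 6*sin(5*x)/125 + cos(5*x)/25; evaluating from 0 to pi: ∫_{0}^{pi} (-3*x**2 + x) cos(5*x) dx = (-1/25 + 6*pi/25) - (1/25) = -2/25 + 6*pi/25.
Hence a_5 = (2/pi)·(-2/25 + 6*pi/25) = 4*(-1 + 3*pi)/(25*pi).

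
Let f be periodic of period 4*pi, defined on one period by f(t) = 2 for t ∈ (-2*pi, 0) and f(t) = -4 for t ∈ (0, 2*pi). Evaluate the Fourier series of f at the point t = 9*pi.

t = 9*pi differs from t = pi by 2 full period(s), and the series is 4*pi-periodic.
f is continuous at t = pi with value -4, so the series converges to -4 there.

-4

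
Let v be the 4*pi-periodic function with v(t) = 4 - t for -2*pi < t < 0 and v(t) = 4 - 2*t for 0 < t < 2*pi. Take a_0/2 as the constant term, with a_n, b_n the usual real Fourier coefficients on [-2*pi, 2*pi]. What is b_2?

b_2 = (1/(2*pi)) ∫_{-2*pi}^{2*pi} v(t) sin(t) dt.
Split the integral at the breakpoints.
Integrating by parts (boundary term plus one more integral), an antiderivative of (4 - t) sin(t) is t*cos(t) - sin(t) - 4*cos(t); evaluating from -2*pi to 0: ∫_{-2*pi}^{0} (4 - t) sin(t) dt = (-4) - (-2*pi - 4) = 2*pi.
Integrating by parts (boundary term plus one more integral), an antiderivative of (4 - 2*t) sin(t) is 2*t*cos(t) - 2*sin(t) - 4*cos(t); evaluating from 0 to 2*pi: ∫_{0}^{2*pi} (4 - 2*t) sin(t) dt = (-4 + 4*pi) - (-4) = 4*pi.
Summing the pieces and multiplying by (1/(2*pi)) gives b_2 = 3.

3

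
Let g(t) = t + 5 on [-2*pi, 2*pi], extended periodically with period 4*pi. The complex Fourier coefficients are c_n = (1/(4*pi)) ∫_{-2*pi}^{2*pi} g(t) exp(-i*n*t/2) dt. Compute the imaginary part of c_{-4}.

Since g is real-valued, Im(c_{-4}) = -(1/(4*pi)) ∫_{-2*pi}^{2*pi} g(t) sin(-2*t) dt = b_{4}/2.
Integrating by parts (boundary term plus one more integral), an antiderivative of (t + 5) sin(-2*t) is t*cos(2*t)/2 - sin(2*t)/4 + 5*cos(2*t)/2; evaluating from -2*pi to 2*pi: ∫_{-2*pi}^{2*pi} (t + 5) sin(-2*t) dt = (5/2 + pi) - (5/2 - pi) = 2*pi.
Hence Im(c_{-4}) = (-1/(4*pi))·(2*pi) = -1/2.

-1/2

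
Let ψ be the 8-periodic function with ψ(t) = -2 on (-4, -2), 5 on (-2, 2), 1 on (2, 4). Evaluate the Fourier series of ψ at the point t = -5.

t = -5 differs from t = 3 by -1 full period(s), and the series is 8-periodic.
ψ is continuous at t = 3 with value 1, so the series converges to 1 there.

1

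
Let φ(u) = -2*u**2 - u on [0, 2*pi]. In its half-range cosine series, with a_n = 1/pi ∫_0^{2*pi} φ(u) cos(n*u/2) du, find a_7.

a_7 = 1/pi ∫_0^{2*pi} (-2*u**2 - u) cos(7*u/2) du.
Integrating by parts twice (tabular method), an antiderivative of (-2*u**2 - u) cos(7*u/2) is -4*u**2*sin(7*u/2)/7 - 2*u*sin(7*u/2)/7 - 16*u*cos(7*u/2)/49 + 32*sin(7*u/2)/343 - 4*cos(7*u/2)/49; evaluating from 0 to 2*pi: ∫_{0}^{2*pi} (-2*u**2 - u) cos(7*u/2) du = (4/49 + 32*pi/49) - (-4/49) = 8/49 + 32*pi/49.
Hence a_7 = (1/pi)·(8/49 + 32*pi/49) = 8*(1 + 4*pi)/(49*pi).

8*(1 + 4*pi)/(49*pi)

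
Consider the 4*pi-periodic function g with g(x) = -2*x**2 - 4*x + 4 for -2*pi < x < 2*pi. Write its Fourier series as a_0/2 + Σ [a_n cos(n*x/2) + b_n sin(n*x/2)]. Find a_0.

8 - 16*pi**2/3

a_0 = (1/(2*pi)) ∫_{-2*pi}^{2*pi} g(x) dx = (1/(2*pi)) · (-32*pi**3/3 + 16*pi) = 8 - 16*pi**2/3.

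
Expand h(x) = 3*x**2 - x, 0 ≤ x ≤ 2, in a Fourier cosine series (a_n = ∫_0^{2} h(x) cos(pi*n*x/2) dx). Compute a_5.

a_5 = ∫_0^{2} (3*x**2 - x) cos(5*pi*x/2) dx.
Integrating by parts twice (tabular method), an antiderivative of (3*x**2 - x) cos(5*pi*x/2) is 6*x**2*sin(5*pi*x/2)/(5*pi) - 2*x*sin(5*pi*x/2)/(5*pi) + 24*x*cos(5*pi*x/2)/(25*pi**2) - 48*sin(5*pi*x/2)/(125*pi**3) - 4*cos(5*pi*x/2)/(25*pi**2); evaluating from 0 to 2: ∫_{0}^{2} (3*x**2 - x) cos(5*pi*x/2) dx = (-44/(25*pi**2)) - (-4/(25*pi**2)) = -8/(5*pi**2).
Hence a_5 = -8/(5*pi**2).

-8/(5*pi**2)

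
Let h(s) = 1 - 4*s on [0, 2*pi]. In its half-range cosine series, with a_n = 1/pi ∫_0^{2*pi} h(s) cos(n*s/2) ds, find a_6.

a_6 = 1/pi ∫_0^{2*pi} (1 - 4*s) cos(3*s) ds.
Integrating by parts (boundary term plus one more integral), an antiderivative of (1 - 4*s) cos(3*s) is -4*s*sin(3*s)/3 + sin(3*s)/3 - 4*cos(3*s)/9; evaluating from 0 to 2*pi: ∫_{0}^{2*pi} (1 - 4*s) cos(3*s) ds = (-4/9) - (-4/9) = 0.
Hence a_6 = (1/pi)·(0) = 0.

0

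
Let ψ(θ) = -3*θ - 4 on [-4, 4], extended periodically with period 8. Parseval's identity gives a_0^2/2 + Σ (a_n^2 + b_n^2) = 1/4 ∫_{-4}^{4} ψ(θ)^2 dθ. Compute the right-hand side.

1/4 ∫_{-4}^{4} ψ(θ)^2 dθ = 1/4 · (512) = 128.

128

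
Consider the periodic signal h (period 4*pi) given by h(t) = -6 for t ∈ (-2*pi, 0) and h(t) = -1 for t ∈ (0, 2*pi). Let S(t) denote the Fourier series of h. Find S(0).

At t = 0 the one-sided limits are h(0^-) = -6 and h(0^+) = -1.
By Dirichlet's theorem the series converges to their average, [(-6) + (-1)]/2 = -7/2.

-7/2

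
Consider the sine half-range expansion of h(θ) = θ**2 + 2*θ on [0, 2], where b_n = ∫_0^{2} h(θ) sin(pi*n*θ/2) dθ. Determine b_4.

b_4 = ∫_0^{2} (θ**2 + 2*θ) sin(2*pi*θ) dθ.
Integrating by parts twice (tabular method), an antiderivative of (θ**2 + 2*θ) sin(2*pi*θ) is -θ**2*cos(2*pi*θ)/(2*pi) + θ*sin(2*pi*θ)/(2*pi**2) - θ*cos(2*pi*θ)/pi + sin(2*pi*θ)/(2*pi**2) + cos(2*pi*θ)/(4*pi**3); evaluating from 0 to 2: ∫_{0}^{2} (θ**2 + 2*θ) sin(2*pi*θ) dθ = (-4/pi + 1/(4*pi**3)) - (1/(4*pi**3)) = -4/pi.
Hence b_4 = -4/pi.

-4/pi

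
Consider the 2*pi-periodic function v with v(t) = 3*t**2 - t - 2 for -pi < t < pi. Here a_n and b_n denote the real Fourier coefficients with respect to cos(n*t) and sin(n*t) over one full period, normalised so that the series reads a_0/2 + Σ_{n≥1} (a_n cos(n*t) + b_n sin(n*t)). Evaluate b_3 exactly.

-2/3

b_3 = 1/pi ∫_{-pi}^{pi} v(t) sin(3*t) dt.
Integrating by parts twice (tabular method), an antiderivative of (3*t**2 - t - 2) sin(3*t) is -t**2*cos(3*t) + 2*t*sin(3*t)/3 + t*cos(3*t)/3 - sin(3*t)/9 + 8*cos(3*t)/9; evaluating from -pi to pi: ∫_{-pi}^{pi} (3*t**2 - t - 2) sin(3*t) dt = (-pi/3 - 8/9 + pi**2) - (-8/9 + pi/3 + pi**2) = -2*pi/3.
Hence b_3 = (1/pi)·(-2*pi/3) = -2/3.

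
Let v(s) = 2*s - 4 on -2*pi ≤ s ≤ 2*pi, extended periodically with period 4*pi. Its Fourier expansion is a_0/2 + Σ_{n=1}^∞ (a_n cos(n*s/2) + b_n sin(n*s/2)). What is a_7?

a_7 = (1/(2*pi)) ∫_{-2*pi}^{2*pi} v(s) cos(7*s/2) ds.
Integrating by parts (boundary term plus one more integral), an antiderivative of (2*s - 4) cos(7*s/2) is 4*s*sin(7*s/2)/7 - 8*sin(7*s/2)/7 + 8*cos(7*s/2)/49; evaluating from -2*pi to 2*pi: ∫_{-2*pi}^{2*pi} (2*s - 4) cos(7*s/2) ds = (-8/49) - (-8/49) = 0.
Hence a_7 = (1/(2*pi))·(0) = 0.

0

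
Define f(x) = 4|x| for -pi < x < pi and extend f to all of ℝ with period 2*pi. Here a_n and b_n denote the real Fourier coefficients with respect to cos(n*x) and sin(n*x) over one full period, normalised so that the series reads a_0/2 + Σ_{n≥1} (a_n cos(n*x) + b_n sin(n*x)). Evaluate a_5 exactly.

-16/(25*pi)

a_5 = 1/pi ∫_{-pi}^{pi} f(x) cos(5*x) dx.
f is even and cos(5*x) is even, so the integrand is even and a_5 = 2/pi ∫_0^{pi} f(x) cos(5*x) dx.
Integrating by parts (boundary term plus one more integral), an antiderivative of (4*x) cos(5*x) is 4*x*sin(5*x)/5 + 4*cos(5*x)/25; evaluating from 0 to pi: ∫_{0}^{pi} (4*x) cos(5*x) dx = (-4/25) - (4/25) = -8/25.
Hence a_5 = (2/pi)·(-8/25) = -16/(25*pi).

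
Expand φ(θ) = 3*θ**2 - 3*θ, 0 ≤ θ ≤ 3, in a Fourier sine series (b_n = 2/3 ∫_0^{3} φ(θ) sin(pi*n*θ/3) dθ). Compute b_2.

-18/pi

b_2 = 2/3 ∫_0^{3} (3*θ**2 - 3*θ) sin(2*pi*θ/3) dθ.
Integrating by parts twice (tabular method), an antiderivative of (3*θ**2 - 3*θ) sin(2*pi*θ/3) is -9*θ**2*cos(2*pi*θ/3)/(2*pi) + 27*θ*sin(2*pi*θ/3)/(2*pi**2) + 9*θ*cos(2*pi*θ/3)/(2*pi) - 27*sin(2*pi*θ/3)/(4*pi**2) + 81*cos(2*pi*θ/3)/(4*pi**3); evaluating from 0 to 3: ∫_{0}^{3} (3*θ**2 - 3*θ) sin(2*pi*θ/3) dθ = (-27/pi + 81/(4*pi**3)) - (81/(4*pi**3)) = -27/pi.
Hence b_2 = (2/3)·(-27/pi) = -18/pi.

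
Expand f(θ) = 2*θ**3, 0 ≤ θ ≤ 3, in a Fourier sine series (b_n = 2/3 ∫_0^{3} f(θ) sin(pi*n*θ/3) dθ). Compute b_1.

b_1 = 2/3 ∫_0^{3} (2*θ**3) sin(pi*θ/3) dθ.
Integrating by parts three times (tabular method), an antiderivative of (2*θ**3) sin(pi*θ/3) is -6*θ**3*cos(pi*θ/3)/pi + 54*θ**2*sin(pi*θ/3)/pi**2 + 324*θ*cos(pi*θ/3)/pi**3 - 972*sin(pi*θ/3)/pi**4; evaluating from 0 to 3: ∫_{0}^{3} (2*θ**3) sin(pi*θ/3) dθ = (-972/pi**3 + 162/pi) - (0) = -972/pi**3 + 162/pi.
Hence b_1 = (2/3)·(-972/pi**3 + 162/pi) = -648/pi**3 + 108/pi.

-648/pi**3 + 108/pi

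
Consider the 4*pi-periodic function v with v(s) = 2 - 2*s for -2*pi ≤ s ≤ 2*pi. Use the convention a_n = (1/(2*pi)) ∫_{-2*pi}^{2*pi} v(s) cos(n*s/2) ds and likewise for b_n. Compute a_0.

a_0 = (1/(2*pi)) ∫_{-2*pi}^{2*pi} v(s) ds = (1/(2*pi)) · (8*pi) = 4.

4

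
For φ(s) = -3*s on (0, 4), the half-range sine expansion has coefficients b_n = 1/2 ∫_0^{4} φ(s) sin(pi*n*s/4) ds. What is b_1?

b_1 = 1/2 ∫_0^{4} (-3*s) sin(pi*s/4) ds.
Integrating by parts (boundary term plus one more integral), an antiderivative of (-3*s) sin(pi*s/4) is 12*s*cos(pi*s/4)/pi - 48*sin(pi*s/4)/pi**2; evaluating from 0 to 4: ∫_{0}^{4} (-3*s) sin(pi*s/4) ds = (-48/pi) - (0) = -48/pi.
Hence b_1 = (1/2)·(-48/pi) = -24/pi.

-24/pi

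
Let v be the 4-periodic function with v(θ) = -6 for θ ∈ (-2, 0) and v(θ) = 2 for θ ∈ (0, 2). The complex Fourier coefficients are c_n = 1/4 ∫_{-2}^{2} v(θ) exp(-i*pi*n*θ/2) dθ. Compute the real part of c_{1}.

Since v is real-valued, Re(c_{1}) = 1/4 ∫_{-2}^{2} v(θ) cos(pi*θ/2) dθ = a_{1}/2.
Split the integral at the breakpoints.
Directly, an antiderivative of (-6) cos(pi*θ/2) is -12*sin(pi*θ/2)/pi; evaluating from -2 to 0: ∫_{-2}^{0} (-6) cos(pi*θ/2) dθ = (0) - (0) = 0.
Directly, an antiderivative of (2) cos(pi*θ/2) is 4*sin(pi*θ/2)/pi; evaluating from 0 to 2: ∫_{0}^{2} (2) cos(pi*θ/2) dθ = (0) - (0) = 0.
So ∫_{-2}^{2} v(θ) cos(pi*θ/2) dθ = 0.
Hence Re(c_{1}) = (1/4)·(0) = 0.

0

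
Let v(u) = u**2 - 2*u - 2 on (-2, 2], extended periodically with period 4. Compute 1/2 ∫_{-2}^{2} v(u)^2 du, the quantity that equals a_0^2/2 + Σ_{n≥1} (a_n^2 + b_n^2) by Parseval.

1/2 ∫_{-2}^{2} v(u)^2 du = 1/2 · (144/5) = 72/5.

72/5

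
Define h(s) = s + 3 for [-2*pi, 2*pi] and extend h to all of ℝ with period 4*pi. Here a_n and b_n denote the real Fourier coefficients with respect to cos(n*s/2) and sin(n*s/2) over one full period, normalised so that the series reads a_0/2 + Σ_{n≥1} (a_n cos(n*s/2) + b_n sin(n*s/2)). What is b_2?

-2

b_2 = (1/(2*pi)) ∫_{-2*pi}^{2*pi} h(s) sin(s) ds.
Integrating by parts (boundary term plus one more integral), an antiderivative of (s + 3) sin(s) is -s*cos(s) + sin(s) - 3*cos(s); evaluating from -2*pi to 2*pi: ∫_{-2*pi}^{2*pi} (s + 3) sin(s) ds = (-2*pi - 3) - (-3 + 2*pi) = -4*pi.
Hence b_2 = (1/(2*pi))·(-4*pi) = -2.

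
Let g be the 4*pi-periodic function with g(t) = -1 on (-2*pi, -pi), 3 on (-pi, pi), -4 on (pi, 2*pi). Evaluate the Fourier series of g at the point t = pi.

At t = pi the one-sided limits are g(pi^-) = 3 and g(pi^+) = -4.
By Dirichlet's theorem the series converges to their average, [(3) + (-4)]/2 = -1/2.

-1/2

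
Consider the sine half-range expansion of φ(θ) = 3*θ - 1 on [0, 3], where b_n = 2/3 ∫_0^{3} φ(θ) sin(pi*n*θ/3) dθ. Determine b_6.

-3/pi

b_6 = 2/3 ∫_0^{3} (3*θ - 1) sin(2*pi*θ) dθ.
Integrating by parts (boundary term plus one more integral), an antiderivative of (3*θ - 1) sin(2*pi*θ) is -3*θ*cos(2*pi*θ)/(2*pi) + 3*sin(2*pi*θ)/(4*pi**2) + cos(2*pi*θ)/(2*pi); evaluating from 0 to 3: ∫_{0}^{3} (3*θ - 1) sin(2*pi*θ) dθ = (-4/pi) - (1/(2*pi)) = -9/(2*pi).
Hence b_6 = (2/3)·(-9/(2*pi)) = -3/pi.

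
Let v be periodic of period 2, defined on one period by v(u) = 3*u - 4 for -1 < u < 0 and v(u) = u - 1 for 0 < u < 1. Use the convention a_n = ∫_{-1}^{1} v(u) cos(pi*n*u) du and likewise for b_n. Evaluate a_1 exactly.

a_1 = ∫_{-1}^{1} v(u) cos(pi*u) du.
Split the integral at the breakpoints.
Integrating by parts (boundary term plus one more integral), an antiderivative of (3*u - 4) cos(pi*u) is 3*u*sin(pi*u)/pi - 4*sin(pi*u)/pi + 3*cos(pi*u)/pi**2; evaluating from -1 to 0: ∫_{-1}^{0} (3*u - 4) cos(pi*u) du = (3/pi**2) - (-3/pi**2) = 6/pi**2.
Integrating by parts (boundary term plus one more integral), an antiderivative of (u - 1) cos(pi*u) is u*sin(pi*u)/pi - sin(pi*u)/pi + cos(pi*u)/pi**2; evaluating from 0 to 1: ∫_{0}^{1} (u - 1) cos(pi*u) du = (-1/pi**2) - (pi**(-2)) = -2/pi**2.
Summing the pieces gives a_1 = 4/pi**2.

4/pi**2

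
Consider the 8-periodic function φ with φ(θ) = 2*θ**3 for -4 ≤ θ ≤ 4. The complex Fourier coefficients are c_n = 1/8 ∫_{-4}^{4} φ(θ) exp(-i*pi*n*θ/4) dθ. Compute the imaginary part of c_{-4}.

Since φ is real-valued, Im(c_{-4}) = -1/8 ∫_{-4}^{4} φ(θ) sin(-pi*θ) dθ = b_{4}/2.
φ is odd and sin(-pi*θ) is odd, so the integrand is even: ∫_{-4}^{4} φ(θ) sin(-pi*θ) dθ = 2∫_0^{4} φ(θ) sin(-pi*θ) dθ.
Integrating by parts three times (tabular method), an antiderivative of (2*θ**3) sin(-pi*θ) is 2*θ**3*cos(pi*θ)/pi - 6*θ**2*sin(pi*θ)/pi**2 - 12*θ*cos(pi*θ)/pi**3 + 12*sin(pi*θ)/pi**4; evaluating from 0 to 4: ∫_{0}^{4} (2*θ**3) sin(-pi*θ) dθ = (-48/pi**3 + 128/pi) - (0) = -48/pi**3 + 128/pi.
So ∫_{-4}^{4} φ(θ) sin(-pi*θ) dθ = -96/pi**3 + 256/pi.
Hence Im(c_{-4}) = (-1/8)·(-96/pi**3 + 256/pi) = -32/pi + 12/pi**3.

-32/pi + 12/pi**3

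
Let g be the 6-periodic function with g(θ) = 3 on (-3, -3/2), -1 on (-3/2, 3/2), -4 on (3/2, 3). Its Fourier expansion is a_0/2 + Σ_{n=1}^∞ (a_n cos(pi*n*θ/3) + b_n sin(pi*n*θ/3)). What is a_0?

-3/2

a_0 = 1/3 ∫_{-3}^{3} g(θ) dθ = 1/3 · (-9/2) = -3/2.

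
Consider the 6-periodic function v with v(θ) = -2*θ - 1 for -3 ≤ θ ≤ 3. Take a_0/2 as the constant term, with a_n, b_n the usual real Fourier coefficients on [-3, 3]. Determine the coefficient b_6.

b_6 = 1/3 ∫_{-3}^{3} v(θ) sin(2*pi*θ) dθ.
Integrating by parts (boundary term plus one more integral), an antiderivative of (-2*θ - 1) sin(2*pi*θ) is θ*cos(2*pi*θ)/pi - sin(2*pi*θ)/(2*pi**2) + cos(2*pi*θ)/(2*pi); evaluating from -3 to 3: ∫_{-3}^{3} (-2*θ - 1) sin(2*pi*θ) dθ = (7/(2*pi)) - (-5/(2*pi)) = 6/pi.
Hence b_6 = (1/3)·(6/pi) = 2/pi.

2/pi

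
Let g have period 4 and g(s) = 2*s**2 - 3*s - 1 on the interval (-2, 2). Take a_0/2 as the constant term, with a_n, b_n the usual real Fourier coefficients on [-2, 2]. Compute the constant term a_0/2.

a_0 = 1/2 ∫_{-2}^{2} g(s) ds = 1/2 · (20/3) = 10/3.
So the constant term a_0/2 = 5/3.

5/3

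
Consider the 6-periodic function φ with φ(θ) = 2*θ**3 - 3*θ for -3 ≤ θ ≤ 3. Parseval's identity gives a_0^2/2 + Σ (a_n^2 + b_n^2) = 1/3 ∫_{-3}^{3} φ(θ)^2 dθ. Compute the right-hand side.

17442/35

1/3 ∫_{-3}^{3} φ(θ)^2 dθ = 1/3 · (52326/35) = 17442/35.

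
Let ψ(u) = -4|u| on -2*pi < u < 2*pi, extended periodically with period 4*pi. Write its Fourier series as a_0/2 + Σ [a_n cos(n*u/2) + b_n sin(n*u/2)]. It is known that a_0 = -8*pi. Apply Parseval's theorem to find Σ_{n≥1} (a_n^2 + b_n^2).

32*pi**2/3

Parseval: a_0^2/2 + Σ_{n≥1} (a_n^2+b_n^2) = (1/(2*pi)) ∫_{-2*pi}^{2*pi} ψ(u)^2 du = 128*pi**2/3.
Subtract a_0^2/2 = 32*pi**2: Σ (a_n^2+b_n^2) = 32*pi**2/3.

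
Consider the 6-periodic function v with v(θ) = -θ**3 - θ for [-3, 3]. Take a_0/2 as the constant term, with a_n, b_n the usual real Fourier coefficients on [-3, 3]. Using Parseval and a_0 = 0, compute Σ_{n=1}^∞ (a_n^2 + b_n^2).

Parseval: a_0^2/2 + Σ_{n≥1} (a_n^2+b_n^2) = 1/3 ∫_{-3}^{3} v(θ)^2 dθ = 9768/35.
Subtract a_0^2/2 = 0: Σ (a_n^2+b_n^2) = 9768/35.

9768/35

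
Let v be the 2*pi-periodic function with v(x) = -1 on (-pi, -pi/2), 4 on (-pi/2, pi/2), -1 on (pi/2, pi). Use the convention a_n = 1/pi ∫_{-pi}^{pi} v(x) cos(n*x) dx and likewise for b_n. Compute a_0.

a_0 = 1/pi ∫_{-pi}^{pi} v(x) dx = 1/pi · (3*pi) = 3.

3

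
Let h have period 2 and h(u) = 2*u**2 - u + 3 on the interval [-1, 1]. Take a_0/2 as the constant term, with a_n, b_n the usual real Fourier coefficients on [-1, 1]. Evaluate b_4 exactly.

1/(2*pi)

b_4 = ∫_{-1}^{1} h(u) sin(4*pi*u) du.
Integrating by parts twice (tabular method), an antiderivative of (2*u**2 - u + 3) sin(4*pi*u) is -u**2*cos(4*pi*u)/(2*pi) + u*sin(4*pi*u)/(4*pi**2) + u*cos(4*pi*u)/(4*pi) - sin(4*pi*u)/(16*pi**2) - 3*cos(4*pi*u)/(4*pi) + cos(4*pi*u)/(16*pi**3); evaluating from -1 to 1: ∫_{-1}^{1} (2*u**2 - u + 3) sin(4*pi*u) du = ((1/16 - pi**2)/pi**3) - ((1 - 24*pi**2)/(16*pi**3)) = 1/(2*pi).
Hence b_4 = 1/(2*pi).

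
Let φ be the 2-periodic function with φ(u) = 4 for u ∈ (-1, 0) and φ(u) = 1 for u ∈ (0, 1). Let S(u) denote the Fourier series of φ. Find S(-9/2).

4

u = -9/2 differs from u = -1/2 by -2 full period(s), and the series is 2-periodic.
φ is continuous at u = -1/2 with value 4, so the series converges to 4 there.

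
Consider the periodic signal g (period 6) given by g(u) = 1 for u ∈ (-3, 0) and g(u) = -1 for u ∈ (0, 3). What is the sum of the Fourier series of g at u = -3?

0

u = -3 differs from u = 3 by -1 full period(s), and the series is 6-periodic.
At u = 3 the one-sided limits are g(3^-) = -1 and g(3^+) = 1.
By Dirichlet's theorem the series converges to their average, [(-1) + (1)]/2 = 0.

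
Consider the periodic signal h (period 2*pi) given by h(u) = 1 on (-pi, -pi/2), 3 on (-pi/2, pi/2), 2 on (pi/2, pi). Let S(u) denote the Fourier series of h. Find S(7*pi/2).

2

u = 7*pi/2 differs from u = -pi/2 by 2 full period(s), and the series is 2*pi-periodic.
At u = -pi/2 the one-sided limits are h(-pi/2^-) = 1 and h(-pi/2^+) = 3.
By Dirichlet's theorem the series converges to their average, [(1) + (3)]/2 = 2.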